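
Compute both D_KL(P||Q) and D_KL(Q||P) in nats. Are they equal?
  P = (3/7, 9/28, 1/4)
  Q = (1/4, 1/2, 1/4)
D_KL(P||Q) = 0.0890, D_KL(Q||P) = 0.0862

KL divergence is not symmetric: D_KL(P||Q) ≠ D_KL(Q||P) in general.

D_KL(P||Q) = 0.0890 nats
D_KL(Q||P) = 0.0862 nats

No, they are not equal!

This asymmetry is why KL divergence is not a true distance metric.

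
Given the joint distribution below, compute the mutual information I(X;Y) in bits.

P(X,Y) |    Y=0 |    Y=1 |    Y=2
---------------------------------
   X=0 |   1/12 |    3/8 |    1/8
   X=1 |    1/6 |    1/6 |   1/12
0.0657 bits

Mutual information: I(X;Y) = H(X) + H(Y) - H(X,Y)

Marginals:
P(X) = (7/12, 5/12), H(X) = 0.9799 bits
P(Y) = (1/4, 13/24, 5/24), H(Y) = 1.4506 bits

Joint entropy: H(X,Y) = 2.3648 bits

I(X;Y) = 0.9799 + 1.4506 - 2.3648 = 0.0657 bits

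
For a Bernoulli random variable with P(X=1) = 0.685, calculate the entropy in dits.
0.2706 dits

The binary entropy function is:
H(p) = -p log(p) - (1-p) log(1-p)

H(0.685) = -0.685 × log_10(0.685) - 0.315 × log_10(0.315)
H(0.685) = 0.2706 dits

Note: Binary entropy is maximized at p=0.5 (H=1 bit) and minimized at p=0 or p=1 (H=0).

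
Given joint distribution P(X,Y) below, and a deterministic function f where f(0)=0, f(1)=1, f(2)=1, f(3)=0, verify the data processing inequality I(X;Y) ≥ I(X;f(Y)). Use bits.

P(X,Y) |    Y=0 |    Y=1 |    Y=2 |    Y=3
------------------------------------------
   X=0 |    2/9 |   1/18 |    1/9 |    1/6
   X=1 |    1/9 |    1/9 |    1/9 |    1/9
I(X;Y) = 0.0400, I(X;f(Y)) = 0.0300, inequality holds: 0.0400 ≥ 0.0300

Data Processing Inequality: For any Markov chain X → Y → Z, we have I(X;Y) ≥ I(X;Z).

Here Z = f(Y) is a deterministic function of Y, forming X → Y → Z.

Original I(X;Y) = 0.0400 bits

After applying f:
P(X,Z) where Z=f(Y):
- P(X,Z=0) = P(X,Y=0) + P(X,Y=3)
- P(X,Z=1) = P(X,Y=1) + P(X,Y=2)

I(X;Z) = I(X;f(Y)) = 0.0300 bits

Verification: 0.0400 ≥ 0.0300 ✓

Information cannot be created by processing; the function f can only lose information about X.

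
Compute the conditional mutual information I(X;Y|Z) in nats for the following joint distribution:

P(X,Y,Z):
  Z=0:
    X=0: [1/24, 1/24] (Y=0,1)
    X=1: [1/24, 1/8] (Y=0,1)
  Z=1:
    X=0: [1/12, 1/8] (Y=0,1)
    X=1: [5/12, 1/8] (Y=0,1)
0.0522 nats

Conditional mutual information: I(X;Y|Z) = H(X|Z) + H(Y|Z) - H(X,Y|Z)

H(Z) = 0.5623
H(X,Z) = 1.1646 → H(X|Z) = 0.6023
H(Y,Z) = 1.1988 → H(Y|Z) = 0.6365
H(X,Y,Z) = 1.7489 → H(X,Y|Z) = 1.1866

I(X;Y|Z) = 0.6023 + 0.6365 - 1.1866 = 0.0522 nats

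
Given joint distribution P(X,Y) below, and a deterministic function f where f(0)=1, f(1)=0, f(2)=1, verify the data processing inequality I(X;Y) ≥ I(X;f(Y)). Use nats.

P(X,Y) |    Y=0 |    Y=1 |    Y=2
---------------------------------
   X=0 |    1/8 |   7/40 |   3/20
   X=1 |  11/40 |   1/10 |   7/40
I(X;Y) = 0.0351, I(X;f(Y)) = 0.0267, inequality holds: 0.0351 ≥ 0.0267

Data Processing Inequality: For any Markov chain X → Y → Z, we have I(X;Y) ≥ I(X;Z).

Here Z = f(Y) is a deterministic function of Y, forming X → Y → Z.

Original I(X;Y) = 0.0351 nats

After applying f:
P(X,Z) where Z=f(Y):
- P(X,Z=0) = P(X,Y=1)
- P(X,Z=1) = P(X,Y=0) + P(X,Y=2)

I(X;Z) = I(X;f(Y)) = 0.0267 nats

Verification: 0.0351 ≥ 0.0267 ✓

Information cannot be created by processing; the function f can only lose information about X.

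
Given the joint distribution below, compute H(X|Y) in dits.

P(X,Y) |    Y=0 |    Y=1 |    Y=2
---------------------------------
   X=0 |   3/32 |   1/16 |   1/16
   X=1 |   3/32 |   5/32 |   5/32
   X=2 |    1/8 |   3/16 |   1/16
0.4479 dits

Using the chain rule: H(X|Y) = H(X,Y) - H(Y)

First, compute H(X,Y) = 0.9197 dits

Marginal P(Y) = (5/16, 13/32, 9/32)
H(Y) = 0.4717 dits

H(X|Y) = H(X,Y) - H(Y) = 0.9197 - 0.4717 = 0.4479 dits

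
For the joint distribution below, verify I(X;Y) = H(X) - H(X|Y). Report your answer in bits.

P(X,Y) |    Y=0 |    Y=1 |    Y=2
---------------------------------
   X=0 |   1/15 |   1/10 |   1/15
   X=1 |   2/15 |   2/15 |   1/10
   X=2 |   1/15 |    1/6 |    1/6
I(X;Y) = 0.0324 bits

Mutual information has multiple equivalent forms:
- I(X;Y) = H(X) - H(X|Y)
- I(X;Y) = H(Y) - H(Y|X)
- I(X;Y) = H(X) + H(Y) - H(X,Y)

Computing all quantities:
H(X) = 1.5494, H(Y) = 1.5656, H(X,Y) = 3.0826
H(X|Y) = 1.5170, H(Y|X) = 1.5332

Verification:
H(X) - H(X|Y) = 1.5494 - 1.5170 = 0.0324
H(Y) - H(Y|X) = 1.5656 - 1.5332 = 0.0324
H(X) + H(Y) - H(X,Y) = 1.5494 + 1.5656 - 3.0826 = 0.0324

All forms give I(X;Y) = 0.0324 bits. ✓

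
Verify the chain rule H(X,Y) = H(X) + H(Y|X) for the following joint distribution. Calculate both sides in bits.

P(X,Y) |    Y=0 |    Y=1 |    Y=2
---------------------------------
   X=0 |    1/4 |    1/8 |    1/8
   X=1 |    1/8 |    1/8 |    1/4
H(X,Y) = 2.5000, H(X) = 1.0000, H(Y|X) = 1.5000 (all in bits)

Chain rule: H(X,Y) = H(X) + H(Y|X)

Left side — joint entropy directly:
H(X,Y) = -Σ p(x,y) log p(x,y) = 2.5000 bits

Right side — compute H(Y|X) from the conditional distributions:
P(X) = (1/2, 1/2), so H(X) = 1.0000 bits
H(Y|X) = Σ_x P(X=x) · H(Y|X=x):
  P(Y|X=0) = (1/2, 1/4, 1/4), H(Y|X=0) = 1.5000, weight P(X=0) = 1/2
  P(Y|X=1) = (1/4, 1/4, 1/2), H(Y|X=1) = 1.5000, weight P(X=1) = 1/2
H(Y|X) = 1.5000 bits

H(X) + H(Y|X) = 1.0000 + 1.5000 = 2.5000 bits

Both sides equal 2.5000 bits. ✓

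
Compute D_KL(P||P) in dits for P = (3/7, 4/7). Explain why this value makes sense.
0.0000 dits

KL divergence satisfies the Gibbs inequality: D_KL(P||Q) ≥ 0 for all distributions P, Q.

D_KL(P||Q) = Σ p(x) log(p(x)/q(x))
Each term is p(x) × log_10(p(x)/p(x)) = p(x) × log_10(1) = 0, so the sum is 0.
D_KL(P||Q) = 0.0000 dits

When P = Q, the KL divergence is exactly 0, as there is no 'divergence' between identical distributions.

This non-negativity is a fundamental property: relative entropy cannot be negative because it measures how different Q is from P.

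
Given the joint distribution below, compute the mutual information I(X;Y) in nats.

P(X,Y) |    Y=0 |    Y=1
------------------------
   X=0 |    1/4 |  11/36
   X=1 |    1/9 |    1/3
0.0218 nats

Mutual information: I(X;Y) = H(X) + H(Y) - H(X,Y)

Marginals:
P(X) = (5/9, 4/9), H(X) = 0.6870 nats
P(Y) = (13/36, 23/36), H(Y) = 0.6541 nats

Joint entropy: H(X,Y) = 1.3192 nats

I(X;Y) = 0.6870 + 0.6541 - 1.3192 = 0.0218 nats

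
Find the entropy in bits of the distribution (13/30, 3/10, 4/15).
1.5524 bits

Shannon entropy is H(X) = -Σ p(x) log p(x).

For P = (13/30, 3/10, 4/15):
H = -13/30 × log_2(13/30) -3/10 × log_2(3/10) -4/15 × log_2(4/15)
H = 1.5524 bits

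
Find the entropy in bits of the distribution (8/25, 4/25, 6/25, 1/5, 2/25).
2.1991 bits

Shannon entropy is H(X) = -Σ p(x) log p(x).

For P = (8/25, 4/25, 6/25, 1/5, 2/25):
H = -8/25 × log_2(8/25) -4/25 × log_2(4/25) -6/25 × log_2(6/25) -1/5 × log_2(1/5) -2/25 × log_2(2/25)
H = 2.1991 bits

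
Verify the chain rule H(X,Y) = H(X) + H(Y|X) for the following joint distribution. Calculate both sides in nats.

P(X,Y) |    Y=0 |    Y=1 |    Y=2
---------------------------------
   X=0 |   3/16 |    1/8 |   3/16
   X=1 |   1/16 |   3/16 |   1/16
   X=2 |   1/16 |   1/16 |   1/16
H(X,Y) = 2.0680, H(X) = 1.0239, H(Y|X) = 1.0440 (all in nats)

Chain rule: H(X,Y) = H(X) + H(Y|X)

Left side — joint entropy directly:
H(X,Y) = -Σ p(x,y) log p(x,y) = 2.0680 nats

Right side — compute H(Y|X) from the conditional distributions:
P(X) = (1/2, 5/16, 3/16), so H(X) = 1.0239 nats
H(Y|X) = Σ_x P(X=x) · H(Y|X=x):
  P(Y|X=0) = (3/8, 1/4, 3/8), H(Y|X=0) = 1.0822, weight P(X=0) = 1/2
  P(Y|X=1) = (1/5, 3/5, 1/5), H(Y|X=1) = 0.9503, weight P(X=1) = 5/16
  P(Y|X=2) = (1/3, 1/3, 1/3), H(Y|X=2) = 1.0986, weight P(X=2) = 3/16
H(Y|X) = 1.0440 nats

H(X) + H(Y|X) = 1.0239 + 1.0440 = 2.0680 nats

Both sides equal 2.0680 nats. ✓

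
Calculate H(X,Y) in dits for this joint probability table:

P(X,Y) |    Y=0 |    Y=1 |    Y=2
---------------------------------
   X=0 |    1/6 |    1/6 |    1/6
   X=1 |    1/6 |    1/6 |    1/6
0.7782 dits

Joint entropy is H(X,Y) = -Σ_{x,y} p(x,y) log p(x,y).

Summing over all non-zero entries:
H(X,Y) = -[1/6·log_10(1/6) + 1/6·log_10(1/6) + 1/6·log_10(1/6) + 1/6·log_10(1/6) + 1/6·log_10(1/6) + 1/6·log_10(1/6)]
H(X,Y) = 0.7782 dits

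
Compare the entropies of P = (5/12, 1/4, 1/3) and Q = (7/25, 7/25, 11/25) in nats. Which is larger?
P

Computing entropies in nats:
H(P) = 1.0776
H(Q) = 1.0741

Distribution P has higher entropy.

Intuition: The distribution closer to uniform (more spread out) has higher entropy.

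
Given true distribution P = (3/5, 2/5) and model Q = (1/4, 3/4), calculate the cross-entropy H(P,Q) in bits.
1.3660 bits

Cross-entropy: H(P,Q) = -Σ p(x) log q(x)

Alternatively: H(P,Q) = H(P) + D_KL(P||Q)
H(P) = 0.9710 bits
D_KL(P||Q) = 0.3951 bits

H(P,Q) = 0.9710 + 0.3951 = 1.3660 bits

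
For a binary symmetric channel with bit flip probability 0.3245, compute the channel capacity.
0.0908 bits

For a binary symmetric channel (BSC) with error probability p:
Capacity C = 1 - H(p) bits per symbol

where H(p) = -p log₂(p) - (1-p) log₂(1-p) is the binary entropy function.

H(0.3245) = 0.9092 bits
C = 1 - 0.9092 = 0.0908 bits per symbol

This means we can reliably transmit up to 0.0908 bits of information per channel use.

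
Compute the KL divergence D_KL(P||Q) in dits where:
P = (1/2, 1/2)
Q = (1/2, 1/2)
0.0000 dits

KL divergence: D_KL(P||Q) = Σ p(x) log(p(x)/q(x))

Computing term by term:
  x=0: 1/2 × log_10[(1/2)/(1/2)] = 1/2 × 0.0000 = 0.0000
  x=1: 1/2 × log_10[(1/2)/(1/2)] = 1/2 × 0.0000 = 0.0000

D_KL(P||Q) = 0.0000 dits

Note: KL divergence is always non-negative and equals 0 iff P = Q.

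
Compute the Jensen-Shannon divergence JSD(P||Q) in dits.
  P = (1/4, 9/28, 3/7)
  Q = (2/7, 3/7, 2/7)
0.0050 dits

Jensen-Shannon divergence is:
JSD(P||Q) = 0.5 × D_KL(P||M) + 0.5 × D_KL(Q||M)
where M = 0.5 × (P + Q) is the mixture distribution.

M = 0.5 × (1/4, 9/28, 3/7) + 0.5 × (2/7, 3/7, 2/7) = (0.267857, 3/8, 5/14)

D_KL(P||M) = 0.0049 dits
D_KL(Q||M) = 0.0052 dits

JSD(P||Q) = 0.5 × 0.0049 + 0.5 × 0.0052 = 0.0050 dits

Unlike KL divergence, JSD is symmetric and bounded: 0 ≤ JSD ≤ log(2).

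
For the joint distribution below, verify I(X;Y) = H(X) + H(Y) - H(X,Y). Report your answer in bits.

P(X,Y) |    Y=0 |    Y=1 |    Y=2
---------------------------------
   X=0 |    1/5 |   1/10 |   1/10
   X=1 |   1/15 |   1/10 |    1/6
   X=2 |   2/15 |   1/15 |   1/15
I(X;Y) = 0.0704 bits

Mutual information has multiple equivalent forms:
- I(X;Y) = H(X) - H(X|Y)
- I(X;Y) = H(Y) - H(Y|X)
- I(X;Y) = H(X) + H(Y) - H(X,Y)

Computing all quantities:
H(X) = 1.5656, H(Y) = 1.5656, H(X,Y) = 3.0608
H(X|Y) = 1.4952, H(Y|X) = 1.4952

Verification:
H(X) - H(X|Y) = 1.5656 - 1.4952 = 0.0704
H(Y) - H(Y|X) = 1.5656 - 1.4952 = 0.0704
H(X) + H(Y) - H(X,Y) = 1.5656 + 1.5656 - 3.0608 = 0.0704

All forms give I(X;Y) = 0.0704 bits. ✓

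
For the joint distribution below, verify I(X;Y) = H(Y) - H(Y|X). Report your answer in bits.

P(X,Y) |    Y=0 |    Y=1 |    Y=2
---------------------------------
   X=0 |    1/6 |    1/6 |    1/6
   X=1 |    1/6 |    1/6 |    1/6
I(X;Y) = 0.0000 bits

Mutual information has multiple equivalent forms:
- I(X;Y) = H(X) - H(X|Y)
- I(X;Y) = H(Y) - H(Y|X)
- I(X;Y) = H(X) + H(Y) - H(X,Y)

Computing all quantities:
H(X) = 1.0000, H(Y) = 1.5850, H(X,Y) = 2.5850
H(X|Y) = 1.0000, H(Y|X) = 1.5850

Verification:
H(X) - H(X|Y) = 1.0000 - 1.0000 = 0.0000
H(Y) - H(Y|X) = 1.5850 - 1.5850 = 0.0000
H(X) + H(Y) - H(X,Y) = 1.0000 + 1.5850 - 2.5850 = 0.0000

All forms give I(X;Y) = 0.0000 bits. ✓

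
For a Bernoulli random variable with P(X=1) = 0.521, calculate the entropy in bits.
0.9987 bits

The binary entropy function is:
H(p) = -p log(p) - (1-p) log(1-p)

H(0.521) = -0.521 × log_2(0.521) - 0.479 × log_2(0.479)
H(0.521) = 0.9987 bits

Note: Binary entropy is maximized at p=0.5 (H=1 bit) and minimized at p=0 or p=1 (H=0).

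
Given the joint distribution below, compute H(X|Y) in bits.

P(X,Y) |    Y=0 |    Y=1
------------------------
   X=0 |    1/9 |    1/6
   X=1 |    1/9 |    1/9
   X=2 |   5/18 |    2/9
1.4830 bits

Using the chain rule: H(X|Y) = H(X,Y) - H(Y)

First, compute H(X,Y) = 2.4830 bits

Marginal P(Y) = (1/2, 1/2)
H(Y) = 1.0000 bits

H(X|Y) = H(X,Y) - H(Y) = 2.4830 - 1.0000 = 1.4830 bits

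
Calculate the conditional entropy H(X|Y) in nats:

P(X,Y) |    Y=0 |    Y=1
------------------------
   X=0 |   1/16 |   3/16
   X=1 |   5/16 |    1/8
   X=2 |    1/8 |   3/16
0.9912 nats

Using the chain rule: H(X|Y) = H(X,Y) - H(Y)

First, compute H(X,Y) = 1.6844 nats

Marginal P(Y) = (1/2, 1/2)
H(Y) = 0.6931 nats

H(X|Y) = H(X,Y) - H(Y) = 1.6844 - 0.6931 = 0.9912 nats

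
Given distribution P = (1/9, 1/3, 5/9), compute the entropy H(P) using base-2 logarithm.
1.3516 bits

Shannon entropy is H(X) = -Σ p(x) log p(x).

For P = (1/9, 1/3, 5/9):
H = -1/9 × log_2(1/9) -1/3 × log_2(1/3) -5/9 × log_2(5/9)
H = 1.3516 bits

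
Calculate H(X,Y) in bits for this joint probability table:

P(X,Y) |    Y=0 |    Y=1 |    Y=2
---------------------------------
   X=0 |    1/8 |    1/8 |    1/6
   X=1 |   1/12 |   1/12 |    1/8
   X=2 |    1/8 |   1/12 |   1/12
3.1258 bits

Joint entropy is H(X,Y) = -Σ_{x,y} p(x,y) log p(x,y).

Summing over all non-zero entries:
H(X,Y) = -[1/8·log_2(1/8) + 1/8·log_2(1/8) + 1/6·log_2(1/6) + 1/12·log_2(1/12) + 1/12·log_2(1/12) + 1/8·log_2(1/8) + 1/8·log_2(1/8) + 1/12·log_2(1/12) + 1/12·log_2(1/12)]
H(X,Y) = 3.1258 bits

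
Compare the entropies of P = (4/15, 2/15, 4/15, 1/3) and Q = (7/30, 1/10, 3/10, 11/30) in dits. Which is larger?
P

Computing entropies in dits:
H(P) = 0.5819
H(Q) = 0.5641

Distribution P has higher entropy.

Intuition: The distribution closer to uniform (more spread out) has higher entropy.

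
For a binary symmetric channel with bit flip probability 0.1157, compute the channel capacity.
0.4831 bits

For a binary symmetric channel (BSC) with error probability p:
Capacity C = 1 - H(p) bits per symbol

where H(p) = -p log₂(p) - (1-p) log₂(1-p) is the binary entropy function.

H(0.1157) = 0.5169 bits
C = 1 - 0.5169 = 0.4831 bits per symbol

This means we can reliably transmit up to 0.4831 bits of information per channel use.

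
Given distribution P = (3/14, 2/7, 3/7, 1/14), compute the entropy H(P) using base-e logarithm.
1.2397 nats

Shannon entropy is H(X) = -Σ p(x) log p(x).

For P = (3/14, 2/7, 3/7, 1/14):
H = -3/14 × log_e(3/14) -2/7 × log_e(2/7) -3/7 × log_e(3/7) -1/14 × log_e(1/14)
H = 1.2397 nats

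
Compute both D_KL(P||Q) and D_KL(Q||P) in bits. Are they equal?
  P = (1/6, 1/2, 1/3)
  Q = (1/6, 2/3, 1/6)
D_KL(P||Q) = 0.1258, D_KL(Q||P) = 0.1100

KL divergence is not symmetric: D_KL(P||Q) ≠ D_KL(Q||P) in general.

D_KL(P||Q) = 0.1258 bits
D_KL(Q||P) = 0.1100 bits

No, they are not equal!

This asymmetry is why KL divergence is not a true distance metric.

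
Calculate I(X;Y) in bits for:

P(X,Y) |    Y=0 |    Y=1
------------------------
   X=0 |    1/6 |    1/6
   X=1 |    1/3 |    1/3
0.0000 bits

Mutual information: I(X;Y) = H(X) + H(Y) - H(X,Y)

Marginals:
P(X) = (1/3, 2/3), H(X) = 0.9183 bits
P(Y) = (1/2, 1/2), H(Y) = 1.0000 bits

Joint entropy: H(X,Y) = 1.9183 bits

I(X;Y) = 0.9183 + 1.0000 - 1.9183 = 0.0000 bits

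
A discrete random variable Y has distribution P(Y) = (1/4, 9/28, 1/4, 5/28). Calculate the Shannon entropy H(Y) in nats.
1.3656 nats

Shannon entropy is H(X) = -Σ p(x) log p(x).

For P = (1/4, 9/28, 1/4, 5/28):
H = -1/4 × log_e(1/4) -9/28 × log_e(9/28) -1/4 × log_e(1/4) -5/28 × log_e(5/28)
H = 1.3656 nats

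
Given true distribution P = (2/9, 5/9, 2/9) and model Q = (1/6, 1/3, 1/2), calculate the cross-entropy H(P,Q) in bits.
1.6772 bits

Cross-entropy: H(P,Q) = -Σ p(x) log q(x)

Alternatively: H(P,Q) = H(P) + D_KL(P||Q)
H(P) = 1.4355 bits
D_KL(P||Q) = 0.2417 bits

H(P,Q) = 1.4355 + 0.2417 = 1.6772 bits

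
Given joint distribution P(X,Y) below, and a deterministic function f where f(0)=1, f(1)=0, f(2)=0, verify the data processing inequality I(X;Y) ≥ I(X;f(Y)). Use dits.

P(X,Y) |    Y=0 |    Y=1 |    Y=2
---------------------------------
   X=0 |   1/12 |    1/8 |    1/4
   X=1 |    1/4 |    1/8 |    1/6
I(X;Y) = 0.0211, I(X;f(Y)) = 0.0197, inequality holds: 0.0211 ≥ 0.0197

Data Processing Inequality: For any Markov chain X → Y → Z, we have I(X;Y) ≥ I(X;Z).

Here Z = f(Y) is a deterministic function of Y, forming X → Y → Z.

Original I(X;Y) = 0.0211 dits

After applying f:
P(X,Z) where Z=f(Y):
- P(X,Z=0) = P(X,Y=1) + P(X,Y=2)
- P(X,Z=1) = P(X,Y=0)

I(X;Z) = I(X;f(Y)) = 0.0197 dits

Verification: 0.0211 ≥ 0.0197 ✓

Information cannot be created by processing; the function f can only lose information about X.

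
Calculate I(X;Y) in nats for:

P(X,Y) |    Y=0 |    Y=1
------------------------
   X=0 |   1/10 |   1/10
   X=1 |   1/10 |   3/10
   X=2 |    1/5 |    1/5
0.0322 nats

Mutual information: I(X;Y) = H(X) + H(Y) - H(X,Y)

Marginals:
P(X) = (1/5, 2/5, 2/5), H(X) = 1.0549 nats
P(Y) = (2/5, 3/5), H(Y) = 0.6730 nats

Joint entropy: H(X,Y) = 1.6957 nats

I(X;Y) = 1.0549 + 0.6730 - 1.6957 = 0.0322 nats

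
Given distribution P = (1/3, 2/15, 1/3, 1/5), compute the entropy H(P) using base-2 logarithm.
1.9086 bits

Shannon entropy is H(X) = -Σ p(x) log p(x).

For P = (1/3, 2/15, 1/3, 1/5):
H = -1/3 × log_2(1/3) -2/15 × log_2(2/15) -1/3 × log_2(1/3) -1/5 × log_2(1/5)
H = 1.9086 bits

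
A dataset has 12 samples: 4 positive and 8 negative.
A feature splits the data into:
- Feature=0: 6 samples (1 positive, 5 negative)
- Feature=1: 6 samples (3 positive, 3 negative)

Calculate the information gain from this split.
0.0933 bits

Information Gain = H(Y) - H(Y|Feature)

Before split:
P(positive) = 4/12 = 0.3333
H(Y) = 0.9183 bits

After split:
Feature=0: H = 0.6500 bits (weight = 6/12)
Feature=1: H = 1.0000 bits (weight = 6/12)
H(Y|Feature) = (6/12)×0.6500 + (6/12)×1.0000 = 0.8250 bits

Information Gain = 0.9183 - 0.8250 = 0.0933 bits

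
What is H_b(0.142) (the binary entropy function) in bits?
0.5895 bits

The binary entropy function is:
H(p) = -p log(p) - (1-p) log(1-p)

H(0.142) = -0.142 × log_2(0.142) - 0.858 × log_2(0.858)
H(0.142) = 0.5895 bits

Note: Binary entropy is maximized at p=0.5 (H=1 bit) and minimized at p=0 or p=1 (H=0).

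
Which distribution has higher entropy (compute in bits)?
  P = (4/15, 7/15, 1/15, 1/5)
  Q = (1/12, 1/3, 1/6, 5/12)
Q

Computing entropies in bits:
H(P) = 1.7465
H(Q) = 1.7842

Distribution Q has higher entropy.

Intuition: The distribution closer to uniform (more spread out) has higher entropy.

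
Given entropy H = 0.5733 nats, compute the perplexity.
1.7741

Perplexity is e^H (or exp(H) for natural log).

H = 0.5733 nats
Perplexity = e^0.5733 = 1.7741

Interpretation: The model's uncertainty is equivalent to choosing uniformly among 1.8 options.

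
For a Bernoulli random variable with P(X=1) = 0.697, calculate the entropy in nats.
0.6134 nats

The binary entropy function is:
H(p) = -p log(p) - (1-p) log(1-p)

H(0.697) = -0.697 × log_e(0.697) - 0.303 × log_e(0.303)
H(0.697) = 0.6134 nats

Note: Binary entropy is maximized at p=0.5 (H=1 bit) and minimized at p=0 or p=1 (H=0).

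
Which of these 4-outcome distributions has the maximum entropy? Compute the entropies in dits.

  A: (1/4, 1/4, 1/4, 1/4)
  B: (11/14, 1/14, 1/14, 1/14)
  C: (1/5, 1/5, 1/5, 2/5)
A

For a discrete distribution over n outcomes, entropy is maximized by the uniform distribution.

Computing entropies:
H(A) = 0.6021 dits
H(B) = 0.3279 dits
H(C) = 0.5786 dits

The uniform distribution (where all probabilities equal 1/4) achieves the maximum entropy of log_10(4) = 0.6021 dits.

Distribution A has the highest entropy.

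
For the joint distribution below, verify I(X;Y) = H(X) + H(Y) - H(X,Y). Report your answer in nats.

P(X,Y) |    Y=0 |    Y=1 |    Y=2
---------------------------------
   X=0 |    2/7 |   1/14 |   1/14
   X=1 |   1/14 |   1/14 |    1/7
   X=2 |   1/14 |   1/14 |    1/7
I(X;Y) = 0.0950 nats

Mutual information has multiple equivalent forms:
- I(X;Y) = H(X) - H(X|Y)
- I(X;Y) = H(Y) - H(Y|X)
- I(X;Y) = H(X) + H(Y) - H(X,Y)

Computing all quantities:
H(X) = 1.0790, H(Y) = 1.0609, H(X,Y) = 2.0449
H(X|Y) = 0.9840, H(Y|X) = 0.9659

Verification:
H(X) - H(X|Y) = 1.0790 - 0.9840 = 0.0950
H(Y) - H(Y|X) = 1.0609 - 0.9659 = 0.0950
H(X) + H(Y) - H(X,Y) = 1.0790 + 1.0609 - 2.0449 = 0.0950

All forms give I(X;Y) = 0.0950 nats. ✓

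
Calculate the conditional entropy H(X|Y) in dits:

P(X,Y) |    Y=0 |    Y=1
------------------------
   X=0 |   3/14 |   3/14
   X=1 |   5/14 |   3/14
0.2932 dits

Using the chain rule: H(X|Y) = H(X,Y) - H(Y)

First, compute H(X,Y) = 0.5898 dits

Marginal P(Y) = (4/7, 3/7)
H(Y) = 0.2966 dits

H(X|Y) = H(X,Y) - H(Y) = 0.5898 - 0.2966 = 0.2932 dits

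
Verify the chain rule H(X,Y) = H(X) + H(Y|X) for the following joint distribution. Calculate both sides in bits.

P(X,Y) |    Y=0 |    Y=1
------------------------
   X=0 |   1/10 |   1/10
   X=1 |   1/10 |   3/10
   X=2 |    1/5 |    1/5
H(X,Y) = 2.4464, H(X) = 1.5219, H(Y|X) = 0.9245 (all in bits)

Chain rule: H(X,Y) = H(X) + H(Y|X)

Left side — joint entropy directly:
H(X,Y) = -Σ p(x,y) log p(x,y) = 2.4464 bits

Right side — compute H(Y|X) from the conditional distributions:
P(X) = (1/5, 2/5, 2/5), so H(X) = 1.5219 bits
H(Y|X) = Σ_x P(X=x) · H(Y|X=x):
  P(Y|X=0) = (1/2, 1/2), H(Y|X=0) = 1.0000, weight P(X=0) = 1/5
  P(Y|X=1) = (1/4, 3/4), H(Y|X=1) = 0.8113, weight P(X=1) = 2/5
  P(Y|X=2) = (1/2, 1/2), H(Y|X=2) = 1.0000, weight P(X=2) = 2/5
H(Y|X) = 0.9245 bits

H(X) + H(Y|X) = 1.5219 + 0.9245 = 2.4464 bits

Both sides equal 2.4464 bits. ✓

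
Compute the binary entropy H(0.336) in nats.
0.6383 nats

The binary entropy function is:
H(p) = -p log(p) - (1-p) log(1-p)

H(0.336) = -0.336 × log_e(0.336) - 0.664 × log_e(0.664)
H(0.336) = 0.6383 nats

Note: Binary entropy is maximized at p=0.5 (H=1 bit) and minimized at p=0 or p=1 (H=0).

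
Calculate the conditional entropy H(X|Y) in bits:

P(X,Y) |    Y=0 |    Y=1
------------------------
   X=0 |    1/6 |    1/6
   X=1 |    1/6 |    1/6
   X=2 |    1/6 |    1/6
1.5850 bits

Using the chain rule: H(X|Y) = H(X,Y) - H(Y)

First, compute H(X,Y) = 2.5850 bits

Marginal P(Y) = (1/2, 1/2)
H(Y) = 1.0000 bits

H(X|Y) = H(X,Y) - H(Y) = 2.5850 - 1.0000 = 1.5850 bits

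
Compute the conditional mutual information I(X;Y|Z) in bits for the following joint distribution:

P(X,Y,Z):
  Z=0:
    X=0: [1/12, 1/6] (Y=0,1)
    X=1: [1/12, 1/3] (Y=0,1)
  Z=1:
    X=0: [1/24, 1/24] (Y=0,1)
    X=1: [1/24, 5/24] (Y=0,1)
0.0351 bits

Conditional mutual information: I(X;Y|Z) = H(X|Z) + H(Y|Z) - H(X,Y|Z)

H(Z) = 0.9183
H(X,Z) = 1.8250 → H(X|Z) = 0.9067
H(Y,Z) = 1.7296 → H(Y|Z) = 0.8113
H(X,Y,Z) = 2.6012 → H(X,Y|Z) = 1.6829

I(X;Y|Z) = 0.9067 + 0.8113 - 1.6829 = 0.0351 bits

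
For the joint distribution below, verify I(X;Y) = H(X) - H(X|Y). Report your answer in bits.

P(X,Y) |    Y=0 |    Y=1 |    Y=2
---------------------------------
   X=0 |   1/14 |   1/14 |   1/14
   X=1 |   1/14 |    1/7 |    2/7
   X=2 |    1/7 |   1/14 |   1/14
I(X;Y) = 0.0991 bits

Mutual information has multiple equivalent forms:
- I(X;Y) = H(X) - H(X|Y)
- I(X;Y) = H(Y) - H(Y|X)
- I(X;Y) = H(X) + H(Y) - H(X,Y)

Computing all quantities:
H(X) = 1.4926, H(Y) = 1.5567, H(X,Y) = 2.9502
H(X|Y) = 1.3936, H(Y|X) = 1.4576

Verification:
H(X) - H(X|Y) = 1.4926 - 1.3936 = 0.0991
H(Y) - H(Y|X) = 1.5567 - 1.4576 = 0.0991
H(X) + H(Y) - H(X,Y) = 1.4926 + 1.5567 - 2.9502 = 0.0991

All forms give I(X;Y) = 0.0991 bits. ✓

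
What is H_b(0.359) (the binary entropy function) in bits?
0.9418 bits

The binary entropy function is:
H(p) = -p log(p) - (1-p) log(1-p)

H(0.359) = -0.359 × log_2(0.359) - 0.641 × log_2(0.641)
H(0.359) = 0.9418 bits

Note: Binary entropy is maximized at p=0.5 (H=1 bit) and minimized at p=0 or p=1 (H=0).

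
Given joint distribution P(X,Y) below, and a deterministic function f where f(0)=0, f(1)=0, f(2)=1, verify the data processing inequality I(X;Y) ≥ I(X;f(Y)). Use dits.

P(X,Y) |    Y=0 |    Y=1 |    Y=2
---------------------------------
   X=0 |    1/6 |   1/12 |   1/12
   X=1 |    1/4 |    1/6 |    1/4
I(X;Y) = 0.0041, I(X;f(Y)) = 0.0035, inequality holds: 0.0041 ≥ 0.0035

Data Processing Inequality: For any Markov chain X → Y → Z, we have I(X;Y) ≥ I(X;Z).

Here Z = f(Y) is a deterministic function of Y, forming X → Y → Z.

Original I(X;Y) = 0.0041 dits

After applying f:
P(X,Z) where Z=f(Y):
- P(X,Z=0) = P(X,Y=0) + P(X,Y=1)
- P(X,Z=1) = P(X,Y=2)

I(X;Z) = I(X;f(Y)) = 0.0035 dits

Verification: 0.0041 ≥ 0.0035 ✓

Information cannot be created by processing; the function f can only lose information about X.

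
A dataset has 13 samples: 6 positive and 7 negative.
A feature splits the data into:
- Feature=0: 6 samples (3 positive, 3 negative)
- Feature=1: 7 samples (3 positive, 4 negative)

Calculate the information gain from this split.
0.0037 bits

Information Gain = H(Y) - H(Y|Feature)

Before split:
P(positive) = 6/13 = 0.4615
H(Y) = 0.9957 bits

After split:
Feature=0: H = 1.0000 bits (weight = 6/13)
Feature=1: H = 0.9852 bits (weight = 7/13)
H(Y|Feature) = (6/13)×1.0000 + (7/13)×0.9852 = 0.9920 bits

Information Gain = 0.9957 - 0.9920 = 0.0037 bits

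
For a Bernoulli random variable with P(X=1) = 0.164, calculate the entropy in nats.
0.4462 nats

The binary entropy function is:
H(p) = -p log(p) - (1-p) log(1-p)

H(0.164) = -0.164 × log_e(0.164) - 0.836 × log_e(0.836)
H(0.164) = 0.4462 nats

Note: Binary entropy is maximized at p=0.5 (H=1 bit) and minimized at p=0 or p=1 (H=0).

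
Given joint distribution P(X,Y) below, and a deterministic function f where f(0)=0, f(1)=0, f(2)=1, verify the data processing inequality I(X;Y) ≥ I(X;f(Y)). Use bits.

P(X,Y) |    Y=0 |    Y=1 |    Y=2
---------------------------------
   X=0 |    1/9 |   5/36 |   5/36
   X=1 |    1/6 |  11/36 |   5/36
I(X;Y) = 0.0184, I(X;f(Y)) = 0.0142, inequality holds: 0.0184 ≥ 0.0142

Data Processing Inequality: For any Markov chain X → Y → Z, we have I(X;Y) ≥ I(X;Z).

Here Z = f(Y) is a deterministic function of Y, forming X → Y → Z.

Original I(X;Y) = 0.0184 bits

After applying f:
P(X,Z) where Z=f(Y):
- P(X,Z=0) = P(X,Y=0) + P(X,Y=1)
- P(X,Z=1) = P(X,Y=2)

I(X;Z) = I(X;f(Y)) = 0.0142 bits

Verification: 0.0184 ≥ 0.0142 ✓

Information cannot be created by processing; the function f can only lose information about X.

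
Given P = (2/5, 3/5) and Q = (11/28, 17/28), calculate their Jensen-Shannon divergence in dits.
0.0000 dits

Jensen-Shannon divergence is:
JSD(P||Q) = 0.5 × D_KL(P||M) + 0.5 × D_KL(Q||M)
where M = 0.5 × (P + Q) is the mixture distribution.

M = 0.5 × (2/5, 3/5) + 0.5 × (11/28, 17/28) = (0.396429, 0.603571)

D_KL(P||M) = 0.0000 dits
D_KL(Q||M) = 0.0000 dits

JSD(P||Q) = 0.5 × 0.0000 + 0.5 × 0.0000 = 0.0000 dits

Unlike KL divergence, JSD is symmetric and bounded: 0 ≤ JSD ≤ log(2).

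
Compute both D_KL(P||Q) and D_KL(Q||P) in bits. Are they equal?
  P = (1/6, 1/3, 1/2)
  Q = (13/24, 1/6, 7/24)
D_KL(P||Q) = 0.4387, D_KL(Q||P) = 0.5276

KL divergence is not symmetric: D_KL(P||Q) ≠ D_KL(Q||P) in general.

D_KL(P||Q) = 0.4387 bits
D_KL(Q||P) = 0.5276 bits

No, they are not equal!

This asymmetry is why KL divergence is not a true distance metric.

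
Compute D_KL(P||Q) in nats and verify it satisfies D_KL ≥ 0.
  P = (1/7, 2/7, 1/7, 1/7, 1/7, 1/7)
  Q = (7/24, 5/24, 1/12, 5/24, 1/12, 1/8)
0.1075 nats

KL divergence satisfies the Gibbs inequality: D_KL(P||Q) ≥ 0 for all distributions P, Q.

D_KL(P||Q) = Σ p(x) log(p(x)/q(x))
Term by term:
  x=0: 1/7 × log_e[(1/7)/(7/24)] = -0.1020
  x=1: 2/7 × log_e[(2/7)/(5/24)] = 0.0902
  x=2: 1/7 × log_e[(1/7)/(1/12)] = 0.0770
  x=3: 1/7 × log_e[(1/7)/(5/24)] = -0.0539
  x=4: 1/7 × log_e[(1/7)/(1/12)] = 0.0770
  x=5: 1/7 × log_e[(1/7)/(1/8)] = 0.0191
D_KL(P||Q) = 0.1075 nats

D_KL(P||Q) = 0.1075 ≥ 0 ✓

This non-negativity is a fundamental property: relative entropy cannot be negative because it measures how different Q is from P.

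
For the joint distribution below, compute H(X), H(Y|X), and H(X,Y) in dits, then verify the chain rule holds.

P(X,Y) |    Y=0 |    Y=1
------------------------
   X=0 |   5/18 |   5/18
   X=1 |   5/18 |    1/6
H(X,Y) = 0.5933, H(X) = 0.2983, H(Y|X) = 0.2949 (all in dits)

Chain rule: H(X,Y) = H(X) + H(Y|X)

Left side — joint entropy directly:
H(X,Y) = -Σ p(x,y) log p(x,y) = 0.5933 dits

Right side — compute H(Y|X) from the conditional distributions:
P(X) = (5/9, 4/9), so H(X) = 0.2983 dits
H(Y|X) = Σ_x P(X=x) · H(Y|X=x):
  P(Y|X=0) = (1/2, 1/2), H(Y|X=0) = 0.3010, weight P(X=0) = 5/9
  P(Y|X=1) = (5/8, 3/8), H(Y|X=1) = 0.2873, weight P(X=1) = 4/9
H(Y|X) = 0.2949 dits

H(X) + H(Y|X) = 0.2983 + 0.2949 = 0.5933 dits

Both sides equal 0.5933 dits. ✓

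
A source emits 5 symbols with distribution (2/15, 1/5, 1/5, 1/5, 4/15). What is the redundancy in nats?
0.0227 nats

Redundancy measures how far a source is from maximum entropy:
R = H_max - H(X)

Maximum entropy for 5 symbols: H_max = log_e(5) = 1.6094 nats
Actual entropy: H(X) = 1.5868 nats
Redundancy: R = 1.6094 - 1.5868 = 0.0227 nats

This redundancy represents potential for compression: the source could be compressed by 0.0227 nats per symbol.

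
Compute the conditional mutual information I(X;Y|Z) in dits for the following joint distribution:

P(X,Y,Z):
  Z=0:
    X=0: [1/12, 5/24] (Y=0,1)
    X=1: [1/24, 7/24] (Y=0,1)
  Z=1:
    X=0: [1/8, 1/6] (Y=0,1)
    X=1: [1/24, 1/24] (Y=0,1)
0.0058 dits

Conditional mutual information: I(X;Y|Z) = H(X|Z) + H(Y|Z) - H(X,Y|Z)

H(Z) = 0.2873
H(X,Z) = 0.5611 → H(X|Z) = 0.2738
H(Y,Z) = 0.5350 → H(Y|Z) = 0.2477
H(X,Y,Z) = 0.8030 → H(X,Y|Z) = 0.5157

I(X;Y|Z) = 0.2738 + 0.2477 - 0.5157 = 0.0058 dits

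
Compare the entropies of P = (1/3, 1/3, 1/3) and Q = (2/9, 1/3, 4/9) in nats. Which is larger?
P

Computing entropies in nats:
H(P) = 1.0986
H(Q) = 1.0609

Distribution P has higher entropy.

Intuition: The distribution closer to uniform (more spread out) has higher entropy.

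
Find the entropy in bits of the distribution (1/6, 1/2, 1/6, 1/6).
1.7925 bits

Shannon entropy is H(X) = -Σ p(x) log p(x).

For P = (1/6, 1/2, 1/6, 1/6):
H = -1/6 × log_2(1/6) -1/2 × log_2(1/2) -1/6 × log_2(1/6) -1/6 × log_2(1/6)
H = 1.7925 bits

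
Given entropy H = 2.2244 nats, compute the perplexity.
9.2479

Perplexity is e^H (or exp(H) for natural log).

H = 2.2244 nats
Perplexity = e^2.2244 = 9.2479

Interpretation: The model's uncertainty is equivalent to choosing uniformly among 9.2 options.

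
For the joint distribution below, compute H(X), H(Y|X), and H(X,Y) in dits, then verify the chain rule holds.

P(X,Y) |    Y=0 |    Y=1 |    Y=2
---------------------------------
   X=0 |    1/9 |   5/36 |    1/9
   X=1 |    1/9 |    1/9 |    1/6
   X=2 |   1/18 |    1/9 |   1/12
H(X,Y) = 0.9386, H(X) = 0.4698, H(Y|X) = 0.4688 (all in dits)

Chain rule: H(X,Y) = H(X) + H(Y|X)

Left side — joint entropy directly:
H(X,Y) = -Σ p(x,y) log p(x,y) = 0.9386 dits

Right side — compute H(Y|X) from the conditional distributions:
P(X) = (13/36, 7/18, 1/4), so H(X) = 0.4698 dits
H(Y|X) = Σ_x P(X=x) · H(Y|X=x):
  P(Y|X=0) = (4/13, 5/13, 4/13), H(Y|X=0) = 0.4746, weight P(X=0) = 13/36
  P(Y|X=1) = (2/7, 2/7, 3/7), H(Y|X=1) = 0.4686, weight P(X=1) = 7/18
  P(Y|X=2) = (2/9, 4/9, 1/3), H(Y|X=2) = 0.4607, weight P(X=2) = 1/4
H(Y|X) = 0.4688 dits

H(X) + H(Y|X) = 0.4698 + 0.4688 = 0.9386 dits

Both sides equal 0.9386 dits. ✓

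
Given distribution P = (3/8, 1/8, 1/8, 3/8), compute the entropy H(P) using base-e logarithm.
1.2555 nats

Shannon entropy is H(X) = -Σ p(x) log p(x).

For P = (3/8, 1/8, 1/8, 3/8):
H = -3/8 × log_e(3/8) -1/8 × log_e(1/8) -1/8 × log_e(1/8) -3/8 × log_e(3/8)
H = 1.2555 nats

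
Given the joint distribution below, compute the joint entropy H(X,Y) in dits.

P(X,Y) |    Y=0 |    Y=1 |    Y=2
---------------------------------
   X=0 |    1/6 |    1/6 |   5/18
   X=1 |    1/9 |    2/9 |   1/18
0.7348 dits

Joint entropy is H(X,Y) = -Σ_{x,y} p(x,y) log p(x,y).

Summing over all non-zero entries:
H(X,Y) = -[1/6·log_10(1/6) + 1/6·log_10(1/6) + 5/18·log_10(5/18) + 1/9·log_10(1/9) + 2/9·log_10(2/9) + 1/18·log_10(1/18)]
H(X,Y) = 0.7348 dits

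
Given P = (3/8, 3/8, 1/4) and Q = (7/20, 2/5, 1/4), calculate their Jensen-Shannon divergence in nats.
0.0004 nats

Jensen-Shannon divergence is:
JSD(P||Q) = 0.5 × D_KL(P||M) + 0.5 × D_KL(Q||M)
where M = 0.5 × (P + Q) is the mixture distribution.

M = 0.5 × (3/8, 3/8, 1/4) + 0.5 × (7/20, 2/5, 1/4) = (0.3625, 0.3875, 1/4)

D_KL(P||M) = 0.0004 nats
D_KL(Q||M) = 0.0004 nats

JSD(P||Q) = 0.5 × 0.0004 + 0.5 × 0.0004 = 0.0004 nats

Unlike KL divergence, JSD is symmetric and bounded: 0 ≤ JSD ≤ log(2).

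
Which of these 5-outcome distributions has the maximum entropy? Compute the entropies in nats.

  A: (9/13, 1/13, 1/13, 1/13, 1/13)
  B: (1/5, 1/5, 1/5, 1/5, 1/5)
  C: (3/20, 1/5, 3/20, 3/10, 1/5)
B

For a discrete distribution over n outcomes, entropy is maximized by the uniform distribution.

Computing entropies:
H(A) = 1.0438 nats
H(B) = 1.6094 nats
H(C) = 1.5741 nats

The uniform distribution (where all probabilities equal 1/5) achieves the maximum entropy of log_e(5) = 1.6094 nats.

Distribution B has the highest entropy.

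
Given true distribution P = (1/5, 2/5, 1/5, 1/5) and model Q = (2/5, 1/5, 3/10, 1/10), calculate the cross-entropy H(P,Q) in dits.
0.6638 dits

Cross-entropy: H(P,Q) = -Σ p(x) log q(x)

Alternatively: H(P,Q) = H(P) + D_KL(P||Q)
H(P) = 0.5786 dits
D_KL(P||Q) = 0.0852 dits

H(P,Q) = 0.5786 + 0.0852 = 0.6638 dits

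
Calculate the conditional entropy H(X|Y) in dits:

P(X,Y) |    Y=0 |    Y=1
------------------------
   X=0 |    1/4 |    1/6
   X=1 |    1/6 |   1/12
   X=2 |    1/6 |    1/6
0.4642 dits

Using the chain rule: H(X|Y) = H(X,Y) - H(Y)

First, compute H(X,Y) = 0.7592 dits

Marginal P(Y) = (7/12, 5/12)
H(Y) = 0.2950 dits

H(X|Y) = H(X,Y) - H(Y) = 0.7592 - 0.2950 = 0.4642 dits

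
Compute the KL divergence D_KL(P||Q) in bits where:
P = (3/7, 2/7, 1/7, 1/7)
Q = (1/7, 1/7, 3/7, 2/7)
0.5957 bits

KL divergence: D_KL(P||Q) = Σ p(x) log(p(x)/q(x))

Computing term by term:
  x=0: 3/7 × log_2[(3/7)/(1/7)] = 3/7 × 1.5850 = 0.6793
  x=1: 2/7 × log_2[(2/7)/(1/7)] = 2/7 × 1.0000 = 0.2857
  x=2: 1/7 × log_2[(1/7)/(3/7)] = 1/7 × -1.5850 = -0.2264
  x=3: 1/7 × log_2[(1/7)/(2/7)] = 1/7 × -1.0000 = -0.1429

D_KL(P||Q) = 0.5957 bits

Note: KL divergence is always non-negative and equals 0 iff P = Q.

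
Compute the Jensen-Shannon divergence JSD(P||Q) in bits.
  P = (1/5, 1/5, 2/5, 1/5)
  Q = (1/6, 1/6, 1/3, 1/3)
0.0165 bits

Jensen-Shannon divergence is:
JSD(P||Q) = 0.5 × D_KL(P||M) + 0.5 × D_KL(Q||M)
where M = 0.5 × (P + Q) is the mixture distribution.

M = 0.5 × (1/5, 1/5, 2/5, 1/5) + 0.5 × (1/6, 1/6, 1/3, 1/3) = (0.183333, 0.183333, 11/30, 4/15)

D_KL(P||M) = 0.0174 bits
D_KL(Q||M) = 0.0156 bits

JSD(P||Q) = 0.5 × 0.0174 + 0.5 × 0.0156 = 0.0165 bits

Unlike KL divergence, JSD is symmetric and bounded: 0 ≤ JSD ≤ log(2).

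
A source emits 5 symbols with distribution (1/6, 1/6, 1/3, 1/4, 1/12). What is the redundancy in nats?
0.0923 nats

Redundancy measures how far a source is from maximum entropy:
R = H_max - H(X)

Maximum entropy for 5 symbols: H_max = log_e(5) = 1.6094 nats
Actual entropy: H(X) = 1.5171 nats
Redundancy: R = 1.6094 - 1.5171 = 0.0923 nats

This redundancy represents potential for compression: the source could be compressed by 0.0923 nats per symbol.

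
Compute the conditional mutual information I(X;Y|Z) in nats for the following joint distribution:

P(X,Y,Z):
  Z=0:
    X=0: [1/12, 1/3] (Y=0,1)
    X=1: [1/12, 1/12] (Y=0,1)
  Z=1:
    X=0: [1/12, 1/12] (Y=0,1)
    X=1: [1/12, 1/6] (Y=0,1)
0.0307 nats

Conditional mutual information: I(X;Y|Z) = H(X|Z) + H(Y|Z) - H(X,Y|Z)

H(Z) = 0.6792
H(X,Z) = 1.3086 → H(X|Z) = 0.6294
H(Y,Z) = 1.3086 → H(Y|Z) = 0.6294
H(X,Y,Z) = 1.9073 → H(X,Y|Z) = 1.2281

I(X;Y|Z) = 0.6294 + 0.6294 - 1.2281 = 0.0307 nats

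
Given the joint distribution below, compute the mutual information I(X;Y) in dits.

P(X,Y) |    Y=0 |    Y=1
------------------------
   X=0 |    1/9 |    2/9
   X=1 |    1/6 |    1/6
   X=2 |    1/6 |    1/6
0.0055 dits

Mutual information: I(X;Y) = H(X) + H(Y) - H(X,Y)

Marginals:
P(X) = (1/3, 1/3, 1/3), H(X) = 0.4771 dits
P(Y) = (4/9, 5/9), H(Y) = 0.2983 dits

Joint entropy: H(X,Y) = 0.7700 dits

I(X;Y) = 0.4771 + 0.2983 - 0.7700 = 0.0055 dits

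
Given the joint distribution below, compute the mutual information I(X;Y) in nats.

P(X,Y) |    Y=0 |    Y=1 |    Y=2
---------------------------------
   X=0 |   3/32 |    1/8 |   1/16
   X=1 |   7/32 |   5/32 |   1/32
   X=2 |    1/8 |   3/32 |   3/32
0.0398 nats

Mutual information: I(X;Y) = H(X) + H(Y) - H(X,Y)

Marginals:
P(X) = (9/32, 13/32, 5/16), H(X) = 1.0862 nats
P(Y) = (7/16, 3/8, 3/16), H(Y) = 1.0434 nats

Joint entropy: H(X,Y) = 2.0897 nats

I(X;Y) = 1.0862 + 1.0434 - 2.0897 = 0.0398 nats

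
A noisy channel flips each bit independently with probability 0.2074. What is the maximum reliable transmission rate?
0.2635 bits

For a binary symmetric channel (BSC) with error probability p:
Capacity C = 1 - H(p) bits per symbol

where H(p) = -p log₂(p) - (1-p) log₂(1-p) is the binary entropy function.

H(0.2074) = 0.7365 bits
C = 1 - 0.7365 = 0.2635 bits per symbol

This means we can reliably transmit up to 0.2635 bits of information per channel use.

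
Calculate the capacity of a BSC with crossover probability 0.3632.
0.0547 bits

For a binary symmetric channel (BSC) with error probability p:
Capacity C = 1 - H(p) bits per symbol

where H(p) = -p log₂(p) - (1-p) log₂(1-p) is the binary entropy function.

H(0.3632) = 0.9453 bits
C = 1 - 0.9453 = 0.0547 bits per symbol

This means we can reliably transmit up to 0.0547 bits of information per channel use.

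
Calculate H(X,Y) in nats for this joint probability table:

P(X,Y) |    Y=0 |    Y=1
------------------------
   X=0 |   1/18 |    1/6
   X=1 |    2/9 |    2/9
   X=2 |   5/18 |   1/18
1.6441 nats

Joint entropy is H(X,Y) = -Σ_{x,y} p(x,y) log p(x,y).

Summing over all non-zero entries:
H(X,Y) = -[1/18·log_e(1/18) + 1/6·log_e(1/6) + 2/9·log_e(2/9) + 2/9·log_e(2/9) + 5/18·log_e(5/18) + 1/18·log_e(1/18)]
H(X,Y) = 1.6441 nats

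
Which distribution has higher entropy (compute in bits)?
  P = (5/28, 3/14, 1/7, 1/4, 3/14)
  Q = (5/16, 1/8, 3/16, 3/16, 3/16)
P

Computing entropies in bits:
H(P) = 2.2973
H(Q) = 2.2579

Distribution P has higher entropy.

Intuition: The distribution closer to uniform (more spread out) has higher entropy.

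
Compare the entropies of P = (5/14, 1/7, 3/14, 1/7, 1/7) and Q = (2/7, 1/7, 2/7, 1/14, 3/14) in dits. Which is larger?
P

Computing entropies in dits:
H(P) = 0.6652
H(Q) = 0.6568

Distribution P has higher entropy.

Intuition: The distribution closer to uniform (more spread out) has higher entropy.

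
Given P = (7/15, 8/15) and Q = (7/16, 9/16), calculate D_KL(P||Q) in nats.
0.0017 nats

KL divergence: D_KL(P||Q) = Σ p(x) log(p(x)/q(x))

Computing term by term:
  x=0: 7/15 × log_e[(7/15)/(7/16)] = 7/15 × 0.0645 = 0.0301
  x=1: 8/15 × log_e[(8/15)/(9/16)] = 8/15 × -0.0532 = -0.0284

D_KL(P||Q) = 0.0017 nats

Note: KL divergence is always non-negative and equals 0 iff P = Q.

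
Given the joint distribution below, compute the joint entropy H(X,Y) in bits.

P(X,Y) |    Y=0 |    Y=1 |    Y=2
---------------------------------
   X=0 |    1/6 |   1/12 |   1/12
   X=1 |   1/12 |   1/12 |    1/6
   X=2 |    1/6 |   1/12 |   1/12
3.0850 bits

Joint entropy is H(X,Y) = -Σ_{x,y} p(x,y) log p(x,y).

Summing over all non-zero entries:
H(X,Y) = -[1/6·log_2(1/6) + 1/12·log_2(1/12) + 1/12·log_2(1/12) + 1/12·log_2(1/12) + 1/12·log_2(1/12) + 1/6·log_2(1/6) + 1/6·log_2(1/6) + 1/12·log_2(1/12) + 1/12·log_2(1/12)]
H(X,Y) = 3.0850 bits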